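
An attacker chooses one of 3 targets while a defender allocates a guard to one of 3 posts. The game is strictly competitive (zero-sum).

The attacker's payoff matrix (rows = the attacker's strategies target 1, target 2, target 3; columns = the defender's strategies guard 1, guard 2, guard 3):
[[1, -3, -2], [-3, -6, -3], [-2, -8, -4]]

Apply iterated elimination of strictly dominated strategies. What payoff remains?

-3

Row target 2 is strictly dominated by row target 1 (1>-3, -3>-6, -2>-3); eliminate target 2.
Column guard 1 is strictly dominated by guard 2 for the defender (-3<1, -8<-2); eliminate guard 1.
Column guard 3 is strictly dominated by guard 2 for the defender (-3<-2, -8<-4); eliminate guard 3.
Row target 3 is strictly dominated by row target 1 (-3>-8); eliminate target 3.
Only (target 1, guard 2) remains, with payoff -3.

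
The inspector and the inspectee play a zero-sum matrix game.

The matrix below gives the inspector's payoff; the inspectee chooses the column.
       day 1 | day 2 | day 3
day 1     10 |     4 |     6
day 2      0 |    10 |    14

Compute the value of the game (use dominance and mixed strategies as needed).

25/4

Column day 3 is strictly dominated by day 2 for the inspectee (it gives the inspector more in every row).
The remaining 2×2 game on (day 1, day 2) × (day 1, day 2) has no saddle point. Let the inspector play day 1 with probability p; indifference gives 10p = 4p + 10(1−p), so p = 5/8.
Similarly the inspectee's optimal q on day 1 is 3/8, and the value is 10·(3/8) + (4)·(5/8) = 25/4.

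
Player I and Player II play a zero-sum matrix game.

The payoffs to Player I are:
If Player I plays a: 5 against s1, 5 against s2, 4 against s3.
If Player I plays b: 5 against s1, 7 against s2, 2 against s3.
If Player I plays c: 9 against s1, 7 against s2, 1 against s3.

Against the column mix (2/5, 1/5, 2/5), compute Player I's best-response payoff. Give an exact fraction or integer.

a: (5)·(2/5) + (5)·(1/5) + (4)·(2/5) = 23/5.
b: (5)·(2/5) + (7)·(1/5) + (2)·(2/5) = 21/5.
c: (9)·(2/5) + (7)·(1/5) + (1)·(2/5) = 27/5.
The best pure response is c with expected payoff 27/5.

27/5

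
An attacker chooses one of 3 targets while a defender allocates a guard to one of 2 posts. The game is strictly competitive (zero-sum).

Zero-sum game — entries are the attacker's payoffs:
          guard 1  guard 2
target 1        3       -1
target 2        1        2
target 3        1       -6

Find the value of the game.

7/5

Row target 3 is strictly dominated by row target 1, so the attacker never plays it.
The remaining 2×2 game on (target 1, target 2) × (guard 1, guard 2) has no saddle point. Let the attacker play target 1 with probability p; indifference gives 3p + (1−p) = −p + 2(1−p), so p = 1/5.
Similarly the defender's optimal q on guard 1 is 3/5, and the value is 3·(3/5) + (-1)·(2/5) = 7/5.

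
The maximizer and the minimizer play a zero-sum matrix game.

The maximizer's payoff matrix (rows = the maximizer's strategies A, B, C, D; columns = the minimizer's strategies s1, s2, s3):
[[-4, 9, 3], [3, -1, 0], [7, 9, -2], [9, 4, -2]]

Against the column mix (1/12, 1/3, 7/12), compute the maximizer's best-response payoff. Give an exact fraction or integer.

53/12

A: (-4)·(1/12) + (9)·(1/3) + (3)·(7/12) = 53/12.
B: (3)·(1/12) + (-1)·(1/3) + (0)·(7/12) = -1/12.
C: (7)·(1/12) + (9)·(1/3) + (-2)·(7/12) = 29/12.
D: (9)·(1/12) + (4)·(1/3) + (-2)·(7/12) = 11/12.
The best pure response is A with expected payoff 53/12.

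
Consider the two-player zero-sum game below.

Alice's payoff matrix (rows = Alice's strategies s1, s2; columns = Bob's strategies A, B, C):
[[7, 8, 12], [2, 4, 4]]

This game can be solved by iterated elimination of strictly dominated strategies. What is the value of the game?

7

Column C is strictly dominated by A for Bob (7<12, 2<4); eliminate C.
Column B is strictly dominated by A for Bob (7<8, 2<4); eliminate B.
Row s2 is strictly dominated by row s1 (7>2); eliminate s2.
Only (s1, A) remains, with payoff 7.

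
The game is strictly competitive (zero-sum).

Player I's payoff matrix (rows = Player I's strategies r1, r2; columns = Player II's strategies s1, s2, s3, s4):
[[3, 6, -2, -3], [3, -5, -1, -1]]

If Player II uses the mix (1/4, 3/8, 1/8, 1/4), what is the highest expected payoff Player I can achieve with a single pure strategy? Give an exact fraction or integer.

2

r1: (3)·(1/4) + (6)·(3/8) + (-2)·(1/8) + (-3)·(1/4) = 2.
r2: (3)·(1/4) + (-5)·(3/8) + (-1)·(1/8) + (-1)·(1/4) = -3/2.
The best pure response is r1 with expected payoff 2.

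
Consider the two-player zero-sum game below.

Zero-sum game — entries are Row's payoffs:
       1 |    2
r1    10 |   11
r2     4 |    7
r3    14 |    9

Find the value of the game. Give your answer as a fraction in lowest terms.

Row r2 is strictly dominated by row r1, so Row never plays it.
The remaining 2×2 game on (r1, r3) × (1, 2) has no saddle point. Let Row play r1 with probability p; indifference gives 10p + 14(1−p) = 11p + 9(1−p), so p = 5/6.
Similarly Column's optimal q on 1 is 1/3, and the value is 10·(1/3) + (11)·(2/3) = 32/3.

32/3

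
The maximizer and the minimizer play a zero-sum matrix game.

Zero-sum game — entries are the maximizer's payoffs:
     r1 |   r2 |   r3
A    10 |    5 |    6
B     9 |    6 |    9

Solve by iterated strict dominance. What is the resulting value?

6

Column r3 is strictly dominated by r2 for the minimizer (5<6, 6<9); eliminate r3.
Column r1 is strictly dominated by r2 for the minimizer (5<10, 6<9); eliminate r1.
Row A is strictly dominated by row B (6>5); eliminate A.
Only (B, r2) remains, with payoff 6.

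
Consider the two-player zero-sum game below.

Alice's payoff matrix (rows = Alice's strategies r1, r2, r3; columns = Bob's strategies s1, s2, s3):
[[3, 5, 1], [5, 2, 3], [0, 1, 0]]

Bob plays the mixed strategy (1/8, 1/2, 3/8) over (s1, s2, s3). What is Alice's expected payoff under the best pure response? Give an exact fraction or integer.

r1: (3)·(1/8) + (5)·(1/2) + (1)·(3/8) = 13/4.
r2: (5)·(1/8) + (2)·(1/2) + (3)·(3/8) = 11/4.
r3: (0)·(1/8) + (1)·(1/2) + (0)·(3/8) = 1/2.
The best pure response is r1 with expected payoff 13/4.

13/4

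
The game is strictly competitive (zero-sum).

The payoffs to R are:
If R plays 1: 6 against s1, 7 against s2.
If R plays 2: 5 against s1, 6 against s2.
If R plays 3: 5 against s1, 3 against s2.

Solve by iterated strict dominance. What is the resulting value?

6

Row 3 is strictly dominated by row 1 (6>5, 7>3); eliminate 3.
Row 2 is strictly dominated by row 1 (6>5, 7>6); eliminate 2.
Column s2 is strictly dominated by s1 for C (6<7); eliminate s2.
Only (1, s1) remains, with payoff 6.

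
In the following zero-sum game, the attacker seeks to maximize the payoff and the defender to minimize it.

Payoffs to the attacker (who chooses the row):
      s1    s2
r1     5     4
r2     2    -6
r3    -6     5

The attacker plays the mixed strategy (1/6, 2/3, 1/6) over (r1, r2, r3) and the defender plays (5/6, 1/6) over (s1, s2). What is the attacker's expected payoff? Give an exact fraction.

5/9

Against (5/6, 1/6), each row's expected payoff is r1: 29/6; r2: 2/3; r3: -25/6.
Taking the (1/6, 2/3, 1/6)-weighted average: (1/6)·(29/6) + (2/3)·(2/3) + (1/6)·(-25/6) = 5/9.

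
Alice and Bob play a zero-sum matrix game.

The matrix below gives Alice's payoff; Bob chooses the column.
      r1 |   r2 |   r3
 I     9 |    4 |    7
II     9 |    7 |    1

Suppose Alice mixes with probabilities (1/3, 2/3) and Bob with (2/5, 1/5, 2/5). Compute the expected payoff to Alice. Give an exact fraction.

Against (2/5, 1/5, 2/5), each row's expected payoff is I: 36/5; II: 27/5.
Taking the (1/3, 2/3)-weighted average: (1/3)·(36/5) + (2/3)·(27/5) = 6.

6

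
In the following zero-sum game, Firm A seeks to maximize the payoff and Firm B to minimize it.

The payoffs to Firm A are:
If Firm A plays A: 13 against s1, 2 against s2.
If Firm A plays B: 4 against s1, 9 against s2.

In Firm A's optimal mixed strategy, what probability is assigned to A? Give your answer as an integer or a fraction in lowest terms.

5/16

Row minima are 2 and 4, so Firm A's maximin is 4; column maxima are 13 and 9, so Firm B's minimax is 9. These differ, so the equilibrium is in mixed strategies.
Let Firm A play A with probability p. Firm B is indifferent when 13p + 4(1−p) = 2p + 9(1−p), giving p = 5/16.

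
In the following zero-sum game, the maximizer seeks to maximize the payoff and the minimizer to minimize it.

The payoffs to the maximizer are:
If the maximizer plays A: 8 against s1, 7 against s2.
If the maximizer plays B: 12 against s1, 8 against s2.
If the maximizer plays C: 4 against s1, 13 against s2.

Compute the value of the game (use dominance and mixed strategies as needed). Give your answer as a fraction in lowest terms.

Row A is strictly dominated by row B, so the maximizer never plays it.
The remaining 2×2 game on (B, C) × (s1, s2) has no saddle point. Let the maximizer play B with probability p; indifference gives 12p + 4(1−p) = 8p + 13(1−p), so p = 9/13.
Similarly the minimizer's optimal q on s1 is 5/13, and the value is 12·(5/13) + (8)·(8/13) = 124/13.

124/13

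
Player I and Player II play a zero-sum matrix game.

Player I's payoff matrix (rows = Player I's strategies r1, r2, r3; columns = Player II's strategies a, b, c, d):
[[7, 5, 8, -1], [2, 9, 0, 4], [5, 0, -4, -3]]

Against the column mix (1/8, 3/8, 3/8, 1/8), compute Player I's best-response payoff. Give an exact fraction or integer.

45/8

r1: (7)·(1/8) + (5)·(3/8) + (8)·(3/8) + (-1)·(1/8) = 45/8.
r2: (2)·(1/8) + (9)·(3/8) + (0)·(3/8) + (4)·(1/8) = 33/8.
r3: (5)·(1/8) + (0)·(3/8) + (-4)·(3/8) + (-3)·(1/8) = -5/4.
The best pure response is r1 with expected payoff 45/8.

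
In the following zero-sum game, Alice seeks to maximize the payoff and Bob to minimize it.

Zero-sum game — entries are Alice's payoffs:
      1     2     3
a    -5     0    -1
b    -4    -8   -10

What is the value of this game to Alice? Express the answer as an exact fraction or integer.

Column 2 is strictly dominated by 3 for Bob (it gives Alice more in every row).
The remaining 2×2 game on (a, b) × (1, 3) has no saddle point. Let Alice play a with probability p; indifference gives −5p − 4(1−p) = −p − 10(1−p), so p = 3/5.
Similarly Bob's optimal q on 1 is 9/10, and the value is -5·(9/10) + (-1)·(1/10) = -23/5.

-23/5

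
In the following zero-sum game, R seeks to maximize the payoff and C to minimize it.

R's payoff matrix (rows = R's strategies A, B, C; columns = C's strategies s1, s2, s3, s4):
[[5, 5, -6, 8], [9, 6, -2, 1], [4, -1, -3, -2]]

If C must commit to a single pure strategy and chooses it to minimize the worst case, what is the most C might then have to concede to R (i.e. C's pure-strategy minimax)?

-2

The worst case (largest entry) in each column is s1: 9, s2: 6, s3: -2, s4: 8.
The best (smallest) of these is -2.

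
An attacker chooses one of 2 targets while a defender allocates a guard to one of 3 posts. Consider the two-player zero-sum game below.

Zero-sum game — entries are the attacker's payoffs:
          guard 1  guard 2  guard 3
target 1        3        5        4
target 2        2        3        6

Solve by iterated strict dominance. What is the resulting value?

3

Column guard 3 is strictly dominated by guard 1 for the defender (3<4, 2<6); eliminate guard 3.
Row target 2 is strictly dominated by row target 1 (3>2, 5>3); eliminate target 2.
Column guard 2 is strictly dominated by guard 1 for the defender (3<5); eliminate guard 2.
Only (target 1, guard 1) remains, with payoff 3.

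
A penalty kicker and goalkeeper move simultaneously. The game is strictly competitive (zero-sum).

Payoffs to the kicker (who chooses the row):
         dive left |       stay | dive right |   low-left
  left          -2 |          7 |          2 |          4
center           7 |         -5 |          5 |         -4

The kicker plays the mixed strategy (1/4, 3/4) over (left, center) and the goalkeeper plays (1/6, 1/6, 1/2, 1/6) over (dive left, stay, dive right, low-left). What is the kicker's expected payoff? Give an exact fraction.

9/4

Against (1/6, 1/6, 1/2, 1/6), each row's expected payoff is left: 5/2; center: 13/6.
Taking the (1/4, 3/4)-weighted average: (1/4)·(5/2) + (3/4)·(13/6) = 9/4.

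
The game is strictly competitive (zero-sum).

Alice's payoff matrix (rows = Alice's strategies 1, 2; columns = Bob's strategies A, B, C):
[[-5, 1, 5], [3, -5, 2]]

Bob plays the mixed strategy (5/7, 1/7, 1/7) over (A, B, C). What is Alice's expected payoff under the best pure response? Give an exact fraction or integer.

12/7

1: (-5)·(5/7) + (1)·(1/7) + (5)·(1/7) = -19/7.
2: (3)·(5/7) + (-5)·(1/7) + (2)·(1/7) = 12/7.
The best pure response is 2 with expected payoff 12/7.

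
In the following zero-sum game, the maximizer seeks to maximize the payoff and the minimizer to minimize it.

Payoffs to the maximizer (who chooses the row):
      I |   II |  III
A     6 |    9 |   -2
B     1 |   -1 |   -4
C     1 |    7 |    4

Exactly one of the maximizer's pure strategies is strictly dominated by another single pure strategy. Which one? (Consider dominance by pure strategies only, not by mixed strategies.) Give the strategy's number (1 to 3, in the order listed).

Compare B with A: 6 > 1, 9 > -1, -2 > -4.
So A strictly dominates B for the maximizer; B is strictly dominated.

2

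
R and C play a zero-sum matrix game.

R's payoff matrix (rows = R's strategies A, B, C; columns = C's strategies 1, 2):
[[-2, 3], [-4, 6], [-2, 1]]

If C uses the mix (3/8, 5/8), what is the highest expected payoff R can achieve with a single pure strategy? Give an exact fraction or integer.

A: (-2)·(3/8) + (3)·(5/8) = 9/8.
B: (-4)·(3/8) + (6)·(5/8) = 9/4.
C: (-2)·(3/8) + (1)·(5/8) = -1/8.
The best pure response is B with expected payoff 9/4.

9/4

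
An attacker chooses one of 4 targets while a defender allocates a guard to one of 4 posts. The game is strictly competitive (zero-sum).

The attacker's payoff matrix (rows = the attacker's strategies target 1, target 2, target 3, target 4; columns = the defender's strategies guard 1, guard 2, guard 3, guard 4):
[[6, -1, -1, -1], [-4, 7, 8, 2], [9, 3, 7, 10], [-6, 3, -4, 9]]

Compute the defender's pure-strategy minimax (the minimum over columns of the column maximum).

7

The worst case (largest entry) in each column is guard 1: 9, guard 2: 7, guard 3: 8, guard 4: 10.
The best (smallest) of these is 7.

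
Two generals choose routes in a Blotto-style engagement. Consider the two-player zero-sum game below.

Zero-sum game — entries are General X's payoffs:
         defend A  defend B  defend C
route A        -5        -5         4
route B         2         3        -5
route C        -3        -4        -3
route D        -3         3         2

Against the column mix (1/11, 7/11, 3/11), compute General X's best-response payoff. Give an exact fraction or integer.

24/11

route A: (-5)·(1/11) + (-5)·(7/11) + (4)·(3/11) = -28/11.
route B: (2)·(1/11) + (3)·(7/11) + (-5)·(3/11) = 8/11.
route C: (-3)·(1/11) + (-4)·(7/11) + (-3)·(3/11) = -40/11.
route D: (-3)·(1/11) + (3)·(7/11) + (2)·(3/11) = 24/11.
The best pure response is route D with expected payoff 24/11.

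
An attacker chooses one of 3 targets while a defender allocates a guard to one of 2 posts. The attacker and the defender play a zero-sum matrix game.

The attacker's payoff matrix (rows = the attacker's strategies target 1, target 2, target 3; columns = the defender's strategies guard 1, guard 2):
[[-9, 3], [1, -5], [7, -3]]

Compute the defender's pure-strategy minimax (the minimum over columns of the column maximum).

The worst case (largest entry) in each column is guard 1: 7, guard 2: 3.
The best (smallest) of these is 3.

3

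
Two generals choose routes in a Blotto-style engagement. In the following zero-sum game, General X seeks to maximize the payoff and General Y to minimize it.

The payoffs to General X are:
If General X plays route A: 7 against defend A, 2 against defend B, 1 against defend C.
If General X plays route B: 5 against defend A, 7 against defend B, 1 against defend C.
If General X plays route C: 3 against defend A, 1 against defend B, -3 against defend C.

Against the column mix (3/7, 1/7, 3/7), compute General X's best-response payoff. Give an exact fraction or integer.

route A: (7)·(3/7) + (2)·(1/7) + (1)·(3/7) = 26/7.
route B: (5)·(3/7) + (7)·(1/7) + (1)·(3/7) = 25/7.
route C: (3)·(3/7) + (1)·(1/7) + (-3)·(3/7) = 1/7.
The best pure response is route A with expected payoff 26/7.

26/7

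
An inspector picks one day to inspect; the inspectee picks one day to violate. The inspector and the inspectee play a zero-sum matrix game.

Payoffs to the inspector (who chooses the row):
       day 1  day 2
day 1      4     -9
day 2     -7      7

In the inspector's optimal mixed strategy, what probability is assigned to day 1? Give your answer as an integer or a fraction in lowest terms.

14/27

Row minima are -9 and -7, so the inspector's maximin is -7; column maxima are 4 and 7, so the inspectee's minimax is 4. These differ, so the equilibrium is in mixed strategies.
Let the inspector play day 1 with probability p. The inspectee is indifferent when 4p − 7(1−p) = −9p + 7(1−p), giving p = 14/27.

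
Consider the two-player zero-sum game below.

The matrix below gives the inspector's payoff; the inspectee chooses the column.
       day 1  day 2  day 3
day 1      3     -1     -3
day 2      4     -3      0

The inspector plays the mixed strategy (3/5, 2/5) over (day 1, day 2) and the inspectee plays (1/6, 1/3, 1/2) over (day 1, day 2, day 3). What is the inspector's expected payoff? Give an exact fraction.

Against (1/6, 1/3, 1/2), each row's expected payoff is day 1: -4/3; day 2: -1/3.
Taking the (3/5, 2/5)-weighted average: (3/5)·(-4/3) + (2/5)·(-1/3) = -14/15.

-14/15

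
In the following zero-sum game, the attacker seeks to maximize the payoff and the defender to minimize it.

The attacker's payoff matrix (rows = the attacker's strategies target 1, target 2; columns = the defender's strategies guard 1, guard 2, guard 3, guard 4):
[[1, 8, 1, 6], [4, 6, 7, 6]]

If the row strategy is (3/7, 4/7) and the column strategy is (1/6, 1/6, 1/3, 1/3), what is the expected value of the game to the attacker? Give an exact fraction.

71/14

Against (1/6, 1/6, 1/3, 1/3), each row's expected payoff is target 1: 23/6; target 2: 6.
Taking the (3/7, 4/7)-weighted average: (3/7)·(23/6) + (4/7)·(6) = 71/14.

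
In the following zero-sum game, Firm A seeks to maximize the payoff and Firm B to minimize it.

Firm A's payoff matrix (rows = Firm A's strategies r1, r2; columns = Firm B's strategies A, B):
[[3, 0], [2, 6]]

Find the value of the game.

Row minima are 0 and 2, so Firm A's maximin is 2; column maxima are 3 and 6, so Firm B's minimax is 3. These differ, so the equilibrium is in mixed strategies.
Let Firm A play r1 with probability p. Firm B is indifferent when 3p + 2(1−p) = 6(1−p), giving p = 4/7.
Let Firm B play A with probability q. Firm A is indifferent when 3q = 2q + 6(1−q), giving q = 6/7.
The value is 3·(6/7) + (0)·(1/7) = 18/7.

18/7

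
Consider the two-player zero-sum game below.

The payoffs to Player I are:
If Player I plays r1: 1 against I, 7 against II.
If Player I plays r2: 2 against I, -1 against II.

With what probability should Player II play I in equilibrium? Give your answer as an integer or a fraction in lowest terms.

Row minima are 1 and -1, so Player I's maximin is 1; column maxima are 2 and 7, so Player II's minimax is 2. These differ, so the equilibrium is in mixed strategies.
Let Player II play I with probability q. Player I is indifferent when q + 7(1−q) = 2q − (1−q), giving q = 8/9.

8/9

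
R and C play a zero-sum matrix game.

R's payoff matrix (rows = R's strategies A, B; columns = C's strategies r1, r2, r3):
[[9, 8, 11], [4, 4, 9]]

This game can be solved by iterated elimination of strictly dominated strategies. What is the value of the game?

Row B is strictly dominated by row A (9>4, 8>4, 11>9); eliminate B.
Column r1 is strictly dominated by r2 for C (8<9); eliminate r1.
Column r3 is strictly dominated by r2 for C (8<11); eliminate r3.
Only (A, r2) remains, with payoff 8.

8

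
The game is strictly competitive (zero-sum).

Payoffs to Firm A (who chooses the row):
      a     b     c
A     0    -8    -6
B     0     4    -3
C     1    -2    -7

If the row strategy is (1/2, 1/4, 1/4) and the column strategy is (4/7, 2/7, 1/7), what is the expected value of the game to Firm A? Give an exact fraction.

Against (4/7, 2/7, 1/7), each row's expected payoff is A: -22/7; B: 5/7; C: -1.
Taking the (1/2, 1/4, 1/4)-weighted average: (1/2)·(-22/7) + (1/4)·(5/7) + (1/4)·(-1) = -23/14.

-23/14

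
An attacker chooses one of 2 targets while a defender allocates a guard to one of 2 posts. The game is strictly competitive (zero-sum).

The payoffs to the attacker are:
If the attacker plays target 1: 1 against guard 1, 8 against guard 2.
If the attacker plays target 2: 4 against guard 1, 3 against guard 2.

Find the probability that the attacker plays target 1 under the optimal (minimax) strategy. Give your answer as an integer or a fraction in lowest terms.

Row minima are 1 and 3, so the attacker's maximin is 3; column maxima are 4 and 8, so the defender's minimax is 4. These differ, so the equilibrium is in mixed strategies.
Let the attacker play target 1 with probability p. The defender is indifferent when p + 4(1−p) = 8p + 3(1−p), giving p = 1/8.

1/8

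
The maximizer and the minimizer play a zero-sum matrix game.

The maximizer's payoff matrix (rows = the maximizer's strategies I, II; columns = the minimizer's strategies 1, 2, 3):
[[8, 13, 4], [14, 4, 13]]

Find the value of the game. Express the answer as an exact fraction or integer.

Column 1 is strictly dominated by 3 for the minimizer (it gives the maximizer more in every row).
The remaining 2×2 game on (I, II) × (2, 3) has no saddle point. Let the maximizer play I with probability p; indifference gives 13p + 4(1−p) = 4p + 13(1−p), so p = 1/2.
Similarly the minimizer's optimal q on 2 is 1/2, and the value is 13·(1/2) + (4)·(1/2) = 17/2.

17/2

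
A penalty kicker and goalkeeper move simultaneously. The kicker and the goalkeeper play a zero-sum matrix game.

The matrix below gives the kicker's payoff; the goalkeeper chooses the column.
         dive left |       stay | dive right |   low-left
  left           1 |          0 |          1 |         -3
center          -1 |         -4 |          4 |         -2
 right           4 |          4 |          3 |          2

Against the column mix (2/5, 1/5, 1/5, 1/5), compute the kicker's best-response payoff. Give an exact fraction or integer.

17/5

left: (1)·(2/5) + (0)·(1/5) + (1)·(1/5) + (-3)·(1/5) = 0.
center: (-1)·(2/5) + (-4)·(1/5) + (4)·(1/5) + (-2)·(1/5) = -4/5.
right: (4)·(2/5) + (4)·(1/5) + (3)·(1/5) + (2)·(1/5) = 17/5.
The best pure response is right with expected payoff 17/5.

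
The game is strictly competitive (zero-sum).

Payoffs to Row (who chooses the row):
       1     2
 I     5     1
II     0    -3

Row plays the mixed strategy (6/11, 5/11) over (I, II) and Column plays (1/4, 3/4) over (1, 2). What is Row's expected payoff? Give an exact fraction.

3/44

Against (1/4, 3/4), each row's expected payoff is I: 2; II: -9/4.
Taking the (6/11, 5/11)-weighted average: (6/11)·(2) + (5/11)·(-9/4) = 3/44.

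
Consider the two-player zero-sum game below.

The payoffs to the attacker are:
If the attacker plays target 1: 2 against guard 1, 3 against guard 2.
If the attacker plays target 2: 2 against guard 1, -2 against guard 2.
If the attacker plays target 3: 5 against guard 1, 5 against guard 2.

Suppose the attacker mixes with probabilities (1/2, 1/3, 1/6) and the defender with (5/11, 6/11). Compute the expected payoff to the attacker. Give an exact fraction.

Against (5/11, 6/11), each row's expected payoff is target 1: 28/11; target 2: -2/11; target 3: 5.
Taking the (1/2, 1/3, 1/6)-weighted average: (1/2)·(28/11) + (1/3)·(-2/11) + (1/6)·(5) = 45/22.

45/22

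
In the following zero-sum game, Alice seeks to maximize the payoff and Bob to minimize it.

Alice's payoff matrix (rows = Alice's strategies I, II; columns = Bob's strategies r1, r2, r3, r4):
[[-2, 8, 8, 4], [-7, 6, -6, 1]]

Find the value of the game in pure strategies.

Row minima: -2, -7 → Alice's maximin is -2.
Column maxima: -2, 8, 8, 4 → Bob's minimax is -2.
They coincide at (I, r1), so the value is -2.

-2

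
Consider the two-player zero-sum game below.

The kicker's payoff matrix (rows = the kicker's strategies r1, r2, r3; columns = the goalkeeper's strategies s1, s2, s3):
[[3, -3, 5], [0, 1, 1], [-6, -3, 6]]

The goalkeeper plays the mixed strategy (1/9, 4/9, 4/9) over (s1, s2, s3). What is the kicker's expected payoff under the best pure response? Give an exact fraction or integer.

11/9

r1: (3)·(1/9) + (-3)·(4/9) + (5)·(4/9) = 11/9.
r2: (0)·(1/9) + (1)·(4/9) + (1)·(4/9) = 8/9.
r3: (-6)·(1/9) + (-3)·(4/9) + (6)·(4/9) = 2/3.
The best pure response is r1 with expected payoff 11/9.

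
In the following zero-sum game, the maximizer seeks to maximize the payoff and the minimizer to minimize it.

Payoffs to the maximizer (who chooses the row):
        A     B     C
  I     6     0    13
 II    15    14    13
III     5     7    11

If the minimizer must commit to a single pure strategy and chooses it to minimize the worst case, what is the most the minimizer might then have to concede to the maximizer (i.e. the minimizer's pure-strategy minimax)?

The worst case (largest entry) in each column is A: 15, B: 14, C: 13.
The best (smallest) of these is 13.

13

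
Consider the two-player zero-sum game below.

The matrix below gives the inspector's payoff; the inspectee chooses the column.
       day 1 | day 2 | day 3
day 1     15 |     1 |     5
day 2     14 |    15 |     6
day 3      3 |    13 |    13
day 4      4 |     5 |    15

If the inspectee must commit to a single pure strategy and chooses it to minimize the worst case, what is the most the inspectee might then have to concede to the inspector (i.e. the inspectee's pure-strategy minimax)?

The worst case (largest entry) in each column is day 1: 15, day 2: 15, day 3: 15.
The best (smallest) of these is 15.

15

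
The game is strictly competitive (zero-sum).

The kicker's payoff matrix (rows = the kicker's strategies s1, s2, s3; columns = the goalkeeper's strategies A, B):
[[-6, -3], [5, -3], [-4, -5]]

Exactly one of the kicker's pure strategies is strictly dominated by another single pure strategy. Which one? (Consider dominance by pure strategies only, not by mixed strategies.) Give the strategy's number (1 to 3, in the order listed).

Compare s3 with s2: 5 > -4, -3 > -5.
So s2 strictly dominates s3 for the kicker; s3 is strictly dominated.

3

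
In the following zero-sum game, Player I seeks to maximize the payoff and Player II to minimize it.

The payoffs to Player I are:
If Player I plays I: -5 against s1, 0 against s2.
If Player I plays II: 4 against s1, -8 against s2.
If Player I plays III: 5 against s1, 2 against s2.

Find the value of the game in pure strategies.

Row minima: -5, -8, 2 → Player I's maximin is 2.
Column maxima: 5, 2 → Player II's minimax is 2.
They coincide at (III, s2), so the value is 2.

2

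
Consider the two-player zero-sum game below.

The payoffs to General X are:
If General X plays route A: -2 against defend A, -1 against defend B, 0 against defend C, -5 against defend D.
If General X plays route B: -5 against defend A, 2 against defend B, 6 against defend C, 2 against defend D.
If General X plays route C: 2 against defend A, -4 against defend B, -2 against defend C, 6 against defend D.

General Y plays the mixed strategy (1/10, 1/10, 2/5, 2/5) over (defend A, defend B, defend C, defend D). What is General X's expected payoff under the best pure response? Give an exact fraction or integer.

29/10

route A: (-2)·(1/10) + (-1)·(1/10) + (0)·(2/5) + (-5)·(2/5) = -23/10.
route B: (-5)·(1/10) + (2)·(1/10) + (6)·(2/5) + (2)·(2/5) = 29/10.
route C: (2)·(1/10) + (-4)·(1/10) + (-2)·(2/5) + (6)·(2/5) = 7/5.
The best pure response is route B with expected payoff 29/10.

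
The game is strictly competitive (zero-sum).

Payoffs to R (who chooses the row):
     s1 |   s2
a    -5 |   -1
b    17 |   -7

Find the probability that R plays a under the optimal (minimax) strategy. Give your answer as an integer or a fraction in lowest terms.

6/7

Row minima are -5 and -7, so R's maximin is -5; column maxima are 17 and -1, so C's minimax is -1. These differ, so the equilibrium is in mixed strategies.
Let R play a with probability p. C is indifferent when −5p + 17(1−p) = −p − 7(1−p), giving p = 6/7.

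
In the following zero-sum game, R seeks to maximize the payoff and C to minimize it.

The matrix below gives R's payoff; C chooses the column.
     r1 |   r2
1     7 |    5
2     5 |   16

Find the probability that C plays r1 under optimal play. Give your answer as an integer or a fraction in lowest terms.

11/13

Row minima are 5 and 5, so R's maximin is 5; column maxima are 7 and 16, so C's minimax is 7. These differ, so the equilibrium is in mixed strategies.
Let C play r1 with probability q. R is indifferent when 7q + 5(1−q) = 5q + 16(1−q), giving q = 11/13.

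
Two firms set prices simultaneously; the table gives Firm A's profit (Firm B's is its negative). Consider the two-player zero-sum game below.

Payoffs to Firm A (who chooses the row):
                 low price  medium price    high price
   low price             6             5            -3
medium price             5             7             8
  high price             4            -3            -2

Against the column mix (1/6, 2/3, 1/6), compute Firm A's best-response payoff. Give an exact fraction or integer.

low price: (6)·(1/6) + (5)·(2/3) + (-3)·(1/6) = 23/6.
medium price: (5)·(1/6) + (7)·(2/3) + (8)·(1/6) = 41/6.
high price: (4)·(1/6) + (-3)·(2/3) + (-2)·(1/6) = -5/3.
The best pure response is medium price with expected payoff 41/6.

41/6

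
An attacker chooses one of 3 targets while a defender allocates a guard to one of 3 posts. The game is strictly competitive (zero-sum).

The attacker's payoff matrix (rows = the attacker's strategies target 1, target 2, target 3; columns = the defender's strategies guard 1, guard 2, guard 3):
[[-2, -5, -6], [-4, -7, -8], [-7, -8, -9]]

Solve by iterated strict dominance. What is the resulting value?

Row target 3 is strictly dominated by row target 1 (-2>-7, -5>-8, -6>-9); eliminate target 3.
Column guard 1 is strictly dominated by guard 2 for the defender (-5<-2, -7<-4); eliminate guard 1.
Column guard 2 is strictly dominated by guard 3 for the defender (-6<-5, -8<-7); eliminate guard 2.
Row target 2 is strictly dominated by row target 1 (-6>-8); eliminate target 2.
Only (target 1, guard 3) remains, with payoff -6.

-6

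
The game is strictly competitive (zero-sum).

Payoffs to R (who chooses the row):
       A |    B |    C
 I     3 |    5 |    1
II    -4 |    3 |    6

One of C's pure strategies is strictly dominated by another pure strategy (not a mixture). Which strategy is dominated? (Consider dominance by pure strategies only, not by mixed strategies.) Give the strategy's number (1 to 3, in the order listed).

C prefers columns that give R less. Compare B with A: 3 < 5, -4 < 3.
So A strictly dominates B for C; B is strictly dominated.

2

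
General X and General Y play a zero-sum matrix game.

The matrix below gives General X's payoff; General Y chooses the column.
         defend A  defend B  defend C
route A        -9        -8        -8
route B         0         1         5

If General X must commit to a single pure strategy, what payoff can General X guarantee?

0

The worst-case payoff for each row is route A: -9, route B: 0.
The best of these is 0.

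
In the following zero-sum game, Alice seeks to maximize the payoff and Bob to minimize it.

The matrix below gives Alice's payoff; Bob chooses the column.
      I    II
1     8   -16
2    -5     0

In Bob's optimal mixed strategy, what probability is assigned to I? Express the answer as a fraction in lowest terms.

16/29

Row minima are -16 and -5, so Alice's maximin is -5; column maxima are 8 and 0, so Bob's minimax is 0. These differ, so the equilibrium is in mixed strategies.
Let Bob play I with probability q. Alice is indifferent when 8q − 16(1−q) = −5q, giving q = 16/29.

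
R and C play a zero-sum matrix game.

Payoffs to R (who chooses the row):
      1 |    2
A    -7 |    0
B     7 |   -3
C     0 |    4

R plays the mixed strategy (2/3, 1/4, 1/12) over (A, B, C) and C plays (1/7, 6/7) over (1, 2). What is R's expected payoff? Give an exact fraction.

Against (1/7, 6/7), each row's expected payoff is A: -1; B: -11/7; C: 24/7.
Taking the (2/3, 1/4, 1/12)-weighted average: (2/3)·(-1) + (1/4)·(-11/7) + (1/12)·(24/7) = -65/84.

-65/84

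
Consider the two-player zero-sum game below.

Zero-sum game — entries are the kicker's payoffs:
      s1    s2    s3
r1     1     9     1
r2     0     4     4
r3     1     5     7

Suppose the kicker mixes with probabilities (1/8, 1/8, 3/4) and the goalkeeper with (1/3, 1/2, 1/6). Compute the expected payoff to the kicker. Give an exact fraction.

Against (1/3, 1/2, 1/6), each row's expected payoff is r1: 5; r2: 8/3; r3: 4.
Taking the (1/8, 1/8, 3/4)-weighted average: (1/8)·(5) + (1/8)·(8/3) + (3/4)·(4) = 95/24.

95/24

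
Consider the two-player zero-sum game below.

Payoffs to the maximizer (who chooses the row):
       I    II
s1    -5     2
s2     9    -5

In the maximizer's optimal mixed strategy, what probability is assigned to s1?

2/3

Row minima are -5 and -5, so the maximizer's maximin is -5; column maxima are 9 and 2, so the minimizer's minimax is 2. These differ, so the equilibrium is in mixed strategies.
Let the maximizer play s1 with probability p. The minimizer is indifferent when −5p + 9(1−p) = 2p − 5(1−p), giving p = 2/3.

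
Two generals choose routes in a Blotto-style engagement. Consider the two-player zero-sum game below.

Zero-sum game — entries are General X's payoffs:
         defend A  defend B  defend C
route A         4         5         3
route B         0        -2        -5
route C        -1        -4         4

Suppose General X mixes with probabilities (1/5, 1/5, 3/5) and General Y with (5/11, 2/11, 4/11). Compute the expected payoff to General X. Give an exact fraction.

Against (5/11, 2/11, 4/11), each row's expected payoff is route A: 42/11; route B: -24/11; route C: 3/11.
Taking the (1/5, 1/5, 3/5)-weighted average: (1/5)·(42/11) + (1/5)·(-24/11) + (3/5)·(3/11) = 27/55.

27/55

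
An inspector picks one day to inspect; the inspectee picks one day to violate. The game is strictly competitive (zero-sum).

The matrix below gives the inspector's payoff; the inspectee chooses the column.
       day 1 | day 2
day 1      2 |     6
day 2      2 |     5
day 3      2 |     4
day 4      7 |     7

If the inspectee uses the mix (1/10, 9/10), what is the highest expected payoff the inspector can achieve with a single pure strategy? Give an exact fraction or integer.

7

day 1: (2)·(1/10) + (6)·(9/10) = 28/5.
day 2: (2)·(1/10) + (5)·(9/10) = 47/10.
day 3: (2)·(1/10) + (4)·(9/10) = 19/5.
day 4: (7)·(1/10) + (7)·(9/10) = 7.
The best pure response is day 4 with expected payoff 7.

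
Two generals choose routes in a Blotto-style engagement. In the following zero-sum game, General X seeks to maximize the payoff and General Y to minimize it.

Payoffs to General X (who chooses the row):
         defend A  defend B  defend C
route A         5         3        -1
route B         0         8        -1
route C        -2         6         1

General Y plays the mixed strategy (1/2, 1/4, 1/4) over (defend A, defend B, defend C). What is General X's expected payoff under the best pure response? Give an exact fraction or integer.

route A: (5)·(1/2) + (3)·(1/4) + (-1)·(1/4) = 3.
route B: (0)·(1/2) + (8)·(1/4) + (-1)·(1/4) = 7/4.
route C: (-2)·(1/2) + (6)·(1/4) + (1)·(1/4) = 3/4.
The best pure response is route A with expected payoff 3.

3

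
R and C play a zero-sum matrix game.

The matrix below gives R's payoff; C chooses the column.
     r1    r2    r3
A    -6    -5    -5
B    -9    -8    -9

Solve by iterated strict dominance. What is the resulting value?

Row B is strictly dominated by row A (-6>-9, -5>-8, -5>-9); eliminate B.
Column r3 is strictly dominated by r1 for C (-6<-5); eliminate r3.
Column r2 is strictly dominated by r1 for C (-6<-5); eliminate r2.
Only (A, r1) remains, with payoff -6.

-6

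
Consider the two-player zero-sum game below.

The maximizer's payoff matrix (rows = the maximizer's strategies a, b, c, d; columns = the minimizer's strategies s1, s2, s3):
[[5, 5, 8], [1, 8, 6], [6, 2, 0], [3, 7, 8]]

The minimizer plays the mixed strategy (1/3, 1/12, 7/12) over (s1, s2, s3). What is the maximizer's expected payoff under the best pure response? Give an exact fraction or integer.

a: (5)·(1/3) + (5)·(1/12) + (8)·(7/12) = 27/4.
b: (1)·(1/3) + (8)·(1/12) + (6)·(7/12) = 9/2.
c: (6)·(1/3) + (2)·(1/12) + (0)·(7/12) = 13/6.
d: (3)·(1/3) + (7)·(1/12) + (8)·(7/12) = 25/4.
The best pure response is a with expected payoff 27/4.

27/4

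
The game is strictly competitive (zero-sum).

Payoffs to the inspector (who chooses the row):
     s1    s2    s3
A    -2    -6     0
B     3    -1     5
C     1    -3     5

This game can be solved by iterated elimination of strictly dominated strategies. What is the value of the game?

Column s1 is strictly dominated by s2 for the inspectee (-6<-2, -1<3, -3<1); eliminate s1.
Column s3 is strictly dominated by s2 for the inspectee (-6<0, -1<5, -3<5); eliminate s3.
Row A is strictly dominated by row B (-1>-6); eliminate A.
Row C is strictly dominated by row B (-1>-3); eliminate C.
Only (B, s2) remains, with payoff -1.

-1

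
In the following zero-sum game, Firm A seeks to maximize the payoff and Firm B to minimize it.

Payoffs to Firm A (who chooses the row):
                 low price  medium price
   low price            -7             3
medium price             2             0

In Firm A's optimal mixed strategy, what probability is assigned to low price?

1/6

Row minima are -7 and 0, so Firm A's maximin is 0; column maxima are 2 and 3, so Firm B's minimax is 2. These differ, so the equilibrium is in mixed strategies.
Let Firm A play low price with probability p. Firm B is indifferent when −7p + 2(1−p) = 3p, giving p = 1/6.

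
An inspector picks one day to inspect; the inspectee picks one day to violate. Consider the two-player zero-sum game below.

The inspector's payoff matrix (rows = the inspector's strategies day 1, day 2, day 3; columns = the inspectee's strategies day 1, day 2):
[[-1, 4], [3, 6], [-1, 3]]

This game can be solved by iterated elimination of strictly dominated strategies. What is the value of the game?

3

Column day 2 is strictly dominated by day 1 for the inspectee (-1<4, 3<6, -1<3); eliminate day 2.
Row day 1 is strictly dominated by row day 2 (3>-1); eliminate day 1.
Row day 3 is strictly dominated by row day 2 (3>-1); eliminate day 3.
Only (day 2, day 1) remains, with payoff 3.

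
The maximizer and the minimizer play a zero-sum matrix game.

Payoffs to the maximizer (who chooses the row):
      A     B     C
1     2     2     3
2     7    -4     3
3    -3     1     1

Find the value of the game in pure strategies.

Row minima: 2, -4, -3 → the maximizer's maximin is 2.
Column maxima: 7, 2, 3 → the minimizer's minimax is 2.
They coincide at (1, B), so the value is 2.

2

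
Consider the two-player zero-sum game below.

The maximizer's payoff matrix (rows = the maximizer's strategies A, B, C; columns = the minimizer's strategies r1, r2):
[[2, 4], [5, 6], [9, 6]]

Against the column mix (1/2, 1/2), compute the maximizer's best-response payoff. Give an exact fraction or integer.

15/2

A: (2)·(1/2) + (4)·(1/2) = 3.
B: (5)·(1/2) + (6)·(1/2) = 11/2.
C: (9)·(1/2) + (6)·(1/2) = 15/2.
The best pure response is C with expected payoff 15/2.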